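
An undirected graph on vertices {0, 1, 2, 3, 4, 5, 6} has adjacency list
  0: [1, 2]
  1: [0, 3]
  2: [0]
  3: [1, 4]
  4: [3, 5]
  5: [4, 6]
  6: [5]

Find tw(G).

A width-1 tree decomposition is:
Bags: B1 = {0, 2}  B2 = {0, 1}  B3 = {1, 3}  B4 = {3, 4}  B5 = {4, 5}  B6 = {5, 6}
Tree: B1–B2, B2–B3, B3–B4, B4–B5, B5–B6
Every bag has size at most 2, so the width is 2 − 1 = 1 and tw(G) ≤ 1. Any graph with an edge has treewidth ≥ 1, and G has the edge 2–0. Hence tw(G) = 1 exactly.

1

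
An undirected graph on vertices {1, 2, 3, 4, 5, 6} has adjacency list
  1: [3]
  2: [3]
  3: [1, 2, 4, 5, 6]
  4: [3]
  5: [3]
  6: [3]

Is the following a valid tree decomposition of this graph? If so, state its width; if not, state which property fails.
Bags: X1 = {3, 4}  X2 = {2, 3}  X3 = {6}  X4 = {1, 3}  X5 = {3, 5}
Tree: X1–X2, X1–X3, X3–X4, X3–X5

A tree decomposition must satisfy three properties: every vertex lies in some bag; for every edge, both endpoints lie together in some bag; and for every vertex, the bags containing it form a connected subtree. Here edge (3,6) lies in no bag, so the decomposition is invalid.

No — edge (3,6) lies in no bag.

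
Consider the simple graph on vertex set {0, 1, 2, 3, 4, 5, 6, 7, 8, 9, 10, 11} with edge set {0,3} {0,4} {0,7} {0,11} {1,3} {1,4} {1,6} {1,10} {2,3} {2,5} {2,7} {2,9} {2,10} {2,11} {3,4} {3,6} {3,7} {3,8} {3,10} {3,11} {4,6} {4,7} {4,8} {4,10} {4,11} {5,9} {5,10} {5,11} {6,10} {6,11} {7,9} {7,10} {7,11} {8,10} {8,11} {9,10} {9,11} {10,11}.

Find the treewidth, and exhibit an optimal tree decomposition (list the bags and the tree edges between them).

Treewidth 4.
Bags: B1 = {3, 4, 7, 10, 11}  B2 = {2, 3, 7, 10, 11}  B3 = {2, 7, 9, 10, 11}  B4 = {0, 3, 4, 7, 11}  B5 = {3, 4, 6, 10, 11}  B6 = {1, 3, 4, 6, 10}  B7 = {2, 5, 9, 10, 11}  B8 = {3, 4, 8, 10, 11}
Tree: B1–B2, B2–B3, B1–B4, B1–B5, B5–B6, B3–B7, B1–B8

The largest bag has 5 vertices, giving width 4; this decomposition certifies tw(G) ≤ 4. For the lower bound, the 5 vertices {0, 3, 4, 7, 11} are pairwise adjacent, and any tree decomposition puts a clique entirely inside one bag — forcing width ≥ 4. Therefore the treewidth is 4.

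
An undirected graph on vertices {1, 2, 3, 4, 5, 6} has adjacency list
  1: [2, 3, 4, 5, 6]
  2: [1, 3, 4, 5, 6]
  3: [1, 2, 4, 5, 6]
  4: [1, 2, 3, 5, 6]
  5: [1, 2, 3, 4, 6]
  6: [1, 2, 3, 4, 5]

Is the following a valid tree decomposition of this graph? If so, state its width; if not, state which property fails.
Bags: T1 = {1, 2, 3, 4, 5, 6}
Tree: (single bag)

Yes; width 5.

Checking the three conditions: (i) the bags cover all of {1, 2, 3, 4, 5, 6}; (ii) for each edge, some bag contains both endpoints; (iii) the bags containing any fixed vertex form a subtree. All hold, so the decomposition is valid with width 6 − 1 = 5.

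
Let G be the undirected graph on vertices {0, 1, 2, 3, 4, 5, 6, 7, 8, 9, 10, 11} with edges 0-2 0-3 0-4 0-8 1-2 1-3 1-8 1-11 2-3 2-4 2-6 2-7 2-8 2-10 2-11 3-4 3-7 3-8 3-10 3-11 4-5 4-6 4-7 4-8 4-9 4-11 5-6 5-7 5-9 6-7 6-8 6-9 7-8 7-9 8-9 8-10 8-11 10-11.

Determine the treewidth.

A width-4 tree decomposition is:
Bags: B1 = {4, 6, 7, 8, 9}  B2 = {2, 4, 6, 7, 8}  B3 = {2, 3, 4, 7, 8}  B4 = {2, 3, 4, 8, 11}  B5 = {2, 3, 8, 10, 11}  B6 = {4, 5, 6, 7, 9}  B7 = {1, 2, 3, 8, 11}  B8 = {0, 2, 3, 4, 8}
Tree: B1–B2, B2–B3, B3–B4, B4–B5, B1–B6, B5–B7, B4–B8
Each bag holds 5 vertices, so the decomposition has width 4, which upper-bounds the treewidth. On the other hand G contains the 5-clique {4, 6, 7, 8, 9}. A clique must lie in a single bag of any decomposition, so no decomposition can have width below 4. Hence tw(G) = 4 exactly.

4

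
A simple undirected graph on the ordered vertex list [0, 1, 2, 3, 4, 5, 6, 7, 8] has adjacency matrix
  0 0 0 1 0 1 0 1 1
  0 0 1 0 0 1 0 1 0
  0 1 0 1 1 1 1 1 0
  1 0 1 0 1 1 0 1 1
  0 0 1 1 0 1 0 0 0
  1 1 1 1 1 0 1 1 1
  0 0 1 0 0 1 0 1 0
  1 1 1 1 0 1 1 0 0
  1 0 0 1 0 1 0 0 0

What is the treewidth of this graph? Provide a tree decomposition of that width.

Treewidth 3.
One such decomposition:
Bags: B1 = {2, 3, 5, 7}  B2 = {0, 3, 5, 7}  B3 = {0, 3, 5, 8}  B4 = {2, 5, 6, 7}  B5 = {2, 3, 4, 5}  B6 = {1, 2, 5, 7}
Tree: B1–B2, B2–B3, B1–B4, B1–B5, B1–B6

The largest bag has 4 vertices, giving width 3; this decomposition certifies tw(G) ≤ 3. Conversely, {0, 3, 5, 8} is a clique of size 4, and the vertices of any clique must share a bag in every tree decomposition; so some bag has ≥ 4 vertices and tw(G) ≥ 3. The upper and lower bounds meet at 3, so that is the treewidth.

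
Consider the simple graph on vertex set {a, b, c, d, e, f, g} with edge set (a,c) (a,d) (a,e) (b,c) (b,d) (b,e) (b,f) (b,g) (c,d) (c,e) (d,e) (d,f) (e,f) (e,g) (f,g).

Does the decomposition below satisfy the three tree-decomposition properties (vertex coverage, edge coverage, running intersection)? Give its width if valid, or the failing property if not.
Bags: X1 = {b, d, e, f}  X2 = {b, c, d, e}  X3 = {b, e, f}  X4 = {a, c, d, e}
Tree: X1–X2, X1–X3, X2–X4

No — vertex g appears in no bag.

A tree decomposition must satisfy three properties: every vertex lies in some bag; for every edge, both endpoints lie together in some bag; and for every vertex, the bags containing it form a connected subtree. Here vertex g appears in no bag, so the decomposition is invalid.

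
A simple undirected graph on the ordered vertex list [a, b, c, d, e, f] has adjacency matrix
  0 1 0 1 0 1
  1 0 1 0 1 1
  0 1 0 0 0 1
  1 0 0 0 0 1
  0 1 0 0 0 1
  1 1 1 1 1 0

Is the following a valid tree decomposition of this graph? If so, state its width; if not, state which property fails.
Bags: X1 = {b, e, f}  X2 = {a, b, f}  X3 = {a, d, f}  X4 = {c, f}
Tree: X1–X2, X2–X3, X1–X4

No — edge (b,c) lies in no bag.

A tree decomposition must satisfy three properties: every vertex lies in some bag; for every edge, both endpoints lie together in some bag; and for every vertex, the bags containing it form a connected subtree. Here edge (b,c) lies in no bag, so the decomposition is invalid.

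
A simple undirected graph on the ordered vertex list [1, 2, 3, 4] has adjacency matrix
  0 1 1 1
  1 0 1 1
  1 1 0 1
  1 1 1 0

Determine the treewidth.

3

A width-3 tree decomposition is:
Bags: B1 = {1, 2, 3, 4}
Tree: (single bag)
A single bag containing all 4 vertices is trivially a valid decomposition of width 3. Conversely, {1, 2, 3, 4} is a clique of size 4, and the vertices of any clique must share a bag in every tree decomposition; so some bag has ≥ 4 vertices and tw(G) ≥ 3. Hence tw(G) = 3 exactly.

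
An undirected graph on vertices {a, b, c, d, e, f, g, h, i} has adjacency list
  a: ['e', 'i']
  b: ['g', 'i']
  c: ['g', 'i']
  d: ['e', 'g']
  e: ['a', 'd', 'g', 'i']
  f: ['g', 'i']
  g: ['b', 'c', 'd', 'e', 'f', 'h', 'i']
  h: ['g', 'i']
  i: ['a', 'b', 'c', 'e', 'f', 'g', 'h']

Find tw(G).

A width-2 tree decomposition is:
Bags: B1 = {c, g, i}  B2 = {e, g, i}  B3 = {g, h, i}  B4 = {a, e, i}  B5 = {b, g, i}  B6 = {f, g, i}  B7 = {d, e, g}
Tree: B1–B2, B1–B3, B2–B4, B1–B5, B1–B6, B2–B7
Each bag holds 3 vertices, so the decomposition has width 2, which upper-bounds the treewidth. On the other hand G contains the 3-clique {d, e, g}. A clique must lie in a single bag of any decomposition, so no decomposition can have width below 2. Combining the bounds, tw(G) = 2.

2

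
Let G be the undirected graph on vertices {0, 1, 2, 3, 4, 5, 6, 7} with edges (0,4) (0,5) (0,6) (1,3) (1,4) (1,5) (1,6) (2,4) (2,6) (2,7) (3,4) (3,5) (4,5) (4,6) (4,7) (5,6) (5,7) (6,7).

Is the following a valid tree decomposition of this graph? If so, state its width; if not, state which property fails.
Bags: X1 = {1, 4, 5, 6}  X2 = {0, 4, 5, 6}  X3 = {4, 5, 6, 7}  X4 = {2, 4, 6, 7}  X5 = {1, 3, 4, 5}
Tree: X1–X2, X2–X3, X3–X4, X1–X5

Yes; width 3.

Checking the three conditions: (i) the bags cover all of {0, 1, 2, 3, 4, 5, 6, 7}; (ii) for each edge, some bag contains both endpoints; (iii) the bags containing any fixed vertex form a subtree. All hold, so the decomposition is valid with width 4 − 1 = 3.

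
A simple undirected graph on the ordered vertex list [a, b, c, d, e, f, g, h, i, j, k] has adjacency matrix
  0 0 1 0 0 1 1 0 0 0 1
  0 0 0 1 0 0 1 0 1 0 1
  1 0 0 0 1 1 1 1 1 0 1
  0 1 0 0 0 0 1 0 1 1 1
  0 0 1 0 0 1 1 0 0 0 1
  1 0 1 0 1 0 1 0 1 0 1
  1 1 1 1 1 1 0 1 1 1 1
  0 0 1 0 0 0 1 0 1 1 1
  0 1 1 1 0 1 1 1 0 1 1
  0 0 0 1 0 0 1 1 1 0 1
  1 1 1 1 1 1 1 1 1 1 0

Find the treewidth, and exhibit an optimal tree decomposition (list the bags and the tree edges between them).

Treewidth 4.
One such decomposition:
Bags: B1 = {d, g, i, j, k}  B2 = {g, h, i, j, k}  B3 = {c, g, h, i, k}  B4 = {c, f, g, i, k}  B5 = {c, e, f, g, k}  B6 = {b, d, g, i, k}  B7 = {a, c, f, g, k}
Tree: B1–B2, B2–B3, B3–B4, B4–B5, B1–B6, B4–B7

Each bag holds 5 vertices, so the decomposition has width 4, which upper-bounds the treewidth. On the other hand G contains the 5-clique {c, e, f, g, k}. A clique must lie in a single bag of any decomposition, so no decomposition can have width below 4. Therefore the treewidth is 4.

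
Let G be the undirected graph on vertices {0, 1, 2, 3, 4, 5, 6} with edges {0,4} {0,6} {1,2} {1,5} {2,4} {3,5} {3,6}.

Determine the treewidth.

2

A width-2 tree decomposition is:
Bags: B1 = {3, 5, 6}  B2 = {0, 5, 6}  B3 = {0, 4, 5}  B4 = {2, 4, 5}  B5 = {1, 2, 5}
Tree: B1–B2, B2–B3, B3–B4, B4–B5
The largest bag has 3 vertices, giving width 2; this decomposition certifies tw(G) ≤ 2. Since 5–3–6–0–4–2–1–5 is a cycle in G, G is not acyclic. Forests are exactly the graphs of treewidth ≤ 1, so tw(G) ≥ 2. The upper and lower bounds meet at 2, so that is the treewidth.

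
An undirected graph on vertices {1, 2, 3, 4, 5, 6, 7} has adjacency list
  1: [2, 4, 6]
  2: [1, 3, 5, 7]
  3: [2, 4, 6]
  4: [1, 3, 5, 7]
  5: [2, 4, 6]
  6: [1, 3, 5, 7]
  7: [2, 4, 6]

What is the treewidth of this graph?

A width-3 tree decomposition is:
Bags: B1 = {1, 2, 4, 6}  B2 = {2, 4, 5, 6}  B3 = {2, 3, 4, 6}  B4 = {2, 4, 6, 7}
Tree: B1–B2, B2–B3, B3–B4
Each bag holds 4 vertices, so the decomposition has width 3, which upper-bounds the treewidth. For the lower bound: the 4 vertex sets {1,2}, {5,6}, {4}, {3} are disjoint, each induces a connected subgraph, and every pair is joined by at least one edge of G. Contracting each set to a single vertex therefore yields K_{4} as a minor, and since treewidth is minor-monotone, tw(G) ≥ tw(K_{4}) = 3. The upper and lower bounds meet at 3, so that is the treewidth.

3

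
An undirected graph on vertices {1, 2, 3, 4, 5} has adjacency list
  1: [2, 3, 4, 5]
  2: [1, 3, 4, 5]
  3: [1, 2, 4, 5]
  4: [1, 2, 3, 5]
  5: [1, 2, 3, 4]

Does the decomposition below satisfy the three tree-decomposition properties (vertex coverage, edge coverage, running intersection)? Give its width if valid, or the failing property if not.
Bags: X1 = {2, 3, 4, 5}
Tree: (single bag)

A tree decomposition must satisfy three properties: every vertex lies in some bag; for every edge, both endpoints lie together in some bag; and for every vertex, the bags containing it form a connected subtree. Here vertex 1 appears in no bag, so the decomposition is invalid.

No — vertex 1 appears in no bag.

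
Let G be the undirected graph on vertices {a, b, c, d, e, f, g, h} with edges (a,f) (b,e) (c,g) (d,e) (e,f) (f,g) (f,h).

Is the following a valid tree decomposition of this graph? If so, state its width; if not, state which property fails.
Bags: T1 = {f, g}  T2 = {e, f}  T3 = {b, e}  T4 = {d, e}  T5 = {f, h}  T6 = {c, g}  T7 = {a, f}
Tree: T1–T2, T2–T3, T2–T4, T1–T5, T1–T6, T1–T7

Checking the three conditions: (i) the bags cover all of {a, b, c, d, e, f, g, h}; (ii) for each edge, some bag contains both endpoints; (iii) the bags containing any fixed vertex form a subtree. All hold, so the decomposition is valid with width 2 − 1 = 1.

Yes; width 1.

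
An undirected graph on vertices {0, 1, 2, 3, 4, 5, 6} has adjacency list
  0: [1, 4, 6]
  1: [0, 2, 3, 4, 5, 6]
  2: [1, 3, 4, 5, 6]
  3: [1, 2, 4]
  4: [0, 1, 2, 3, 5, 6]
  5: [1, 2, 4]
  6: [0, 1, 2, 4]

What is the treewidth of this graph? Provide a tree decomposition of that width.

Treewidth 3.
Bags: B1 = {1, 2, 4, 5}  B2 = {1, 2, 4, 6}  B3 = {0, 1, 4, 6}  B4 = {1, 2, 3, 4}
Tree: B1–B2, B2–B3, B2–B4

Each bag holds 4 vertices, so the decomposition has width 3, which upper-bounds the treewidth. Conversely, {0, 1, 4, 6} is a clique of size 4, and the vertices of any clique must share a bag in every tree decomposition; so some bag has ≥ 4 vertices and tw(G) ≥ 3. The upper and lower bounds meet at 3, so that is the treewidth.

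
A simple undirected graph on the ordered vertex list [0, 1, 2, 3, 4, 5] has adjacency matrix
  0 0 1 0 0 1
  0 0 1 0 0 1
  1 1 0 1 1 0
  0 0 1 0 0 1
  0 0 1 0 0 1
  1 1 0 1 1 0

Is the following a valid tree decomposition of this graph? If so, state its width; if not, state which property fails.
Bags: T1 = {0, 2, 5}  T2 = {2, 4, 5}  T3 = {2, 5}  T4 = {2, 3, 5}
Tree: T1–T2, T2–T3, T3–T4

No — vertex 1 appears in no bag.

A tree decomposition must satisfy three properties: every vertex lies in some bag; for every edge, both endpoints lie together in some bag; and for every vertex, the bags containing it form a connected subtree. Here vertex 1 appears in no bag, so the decomposition is invalid.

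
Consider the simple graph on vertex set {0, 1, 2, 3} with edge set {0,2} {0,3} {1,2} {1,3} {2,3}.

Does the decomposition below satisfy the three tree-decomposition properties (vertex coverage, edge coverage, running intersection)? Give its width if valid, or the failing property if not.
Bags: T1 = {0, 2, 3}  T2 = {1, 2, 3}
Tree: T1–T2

Yes; width 2.

Vertex coverage: the bags together contain {0, 1, 2, 3}, the full vertex set. Edge coverage: each edge of G has both endpoints in at least one bag. Running intersection: for every vertex, the bags containing it form a connected subtree. All three properties hold, so this is a valid tree decomposition of width max|bag| − 1 = 2, and hence tw(G) ≤ 2.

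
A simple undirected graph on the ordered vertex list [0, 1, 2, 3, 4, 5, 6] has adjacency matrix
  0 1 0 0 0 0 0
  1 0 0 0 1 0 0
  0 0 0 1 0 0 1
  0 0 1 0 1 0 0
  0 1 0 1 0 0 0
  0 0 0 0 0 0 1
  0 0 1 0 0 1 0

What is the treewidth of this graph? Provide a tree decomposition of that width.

The largest bag has 2 vertices, giving width 1; this decomposition certifies tw(G) ≤ 1. G has an edge, so its treewidth is at least 1. Combining the bounds, tw(G) = 1.

Treewidth 1.
One such decomposition:
Bags: B1 = {5, 6}  B2 = {2, 6}  B3 = {2, 3}  B4 = {3, 4}  B5 = {1, 4}  B6 = {0, 1}
Tree: B1–B2, B2–B3, B3–B4, B4–B5, B5–B6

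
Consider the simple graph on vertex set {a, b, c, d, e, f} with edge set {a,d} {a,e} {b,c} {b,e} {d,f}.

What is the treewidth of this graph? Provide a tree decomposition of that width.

Every bag has size at most 2, so the width is 2 − 1 = 1 and tw(G) ≤ 1. Any graph with an edge has treewidth ≥ 1, and G has the edge f–d. Hence tw(G) = 1 exactly.

Treewidth 1.
Bags: B1 = {d, f}  B2 = {a, d}  B3 = {a, e}  B4 = {b, e}  B5 = {b, c}
Tree: B1–B2, B2–B3, B3–B4, B4–B5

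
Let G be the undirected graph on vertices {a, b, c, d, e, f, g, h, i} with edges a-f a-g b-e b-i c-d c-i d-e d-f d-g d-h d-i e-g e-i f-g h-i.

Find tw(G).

A width-2 tree decomposition is:
Bags: B1 = {c, d, i}  B2 = {d, e, i}  B3 = {d, h, i}  B4 = {d, e, g}  B5 = {b, e, i}  B6 = {d, f, g}  B7 = {a, f, g}
Tree: B1–B2, B2–B3, B2–B4, B2–B5, B4–B6, B6–B7
Every bag has size at most 3, so the width is 3 − 1 = 2 and tw(G) ≤ 2. Conversely, {d, e, g} is a clique of size 3, and the vertices of any clique must share a bag in every tree decomposition; so some bag has ≥ 3 vertices and tw(G) ≥ 2. Combining the bounds, tw(G) = 2.

2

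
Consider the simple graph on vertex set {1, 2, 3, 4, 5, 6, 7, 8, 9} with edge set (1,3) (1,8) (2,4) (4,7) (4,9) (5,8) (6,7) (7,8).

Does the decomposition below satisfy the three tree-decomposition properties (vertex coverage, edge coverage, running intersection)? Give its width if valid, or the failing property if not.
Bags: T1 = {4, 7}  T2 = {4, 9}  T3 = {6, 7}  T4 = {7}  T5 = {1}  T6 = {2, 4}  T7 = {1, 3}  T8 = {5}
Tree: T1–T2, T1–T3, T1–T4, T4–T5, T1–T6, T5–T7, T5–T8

A tree decomposition must satisfy three properties: every vertex lies in some bag; for every edge, both endpoints lie together in some bag; and for every vertex, the bags containing it form a connected subtree. Here vertex 8 appears in no bag, so the decomposition is invalid.

No — vertex 8 appears in no bag.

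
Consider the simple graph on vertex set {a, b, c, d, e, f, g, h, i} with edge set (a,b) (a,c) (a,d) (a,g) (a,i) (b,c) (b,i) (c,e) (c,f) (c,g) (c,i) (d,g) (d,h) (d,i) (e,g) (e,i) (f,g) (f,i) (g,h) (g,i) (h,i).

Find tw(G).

3

A width-3 tree decomposition is:
Bags: B1 = {a, c, g, i}  B2 = {a, b, c, i}  B3 = {a, d, g, i}  B4 = {d, g, h, i}  B5 = {c, e, g, i}  B6 = {c, f, g, i}
Tree: B1–B2, B1–B3, B3–B4, B1–B5, B5–B6
Every bag has size at most 4, so the width is 4 − 1 = 3 and tw(G) ≤ 3. For the lower bound, the 4 vertices {d, g, h, i} are pairwise adjacent, and any tree decomposition puts a clique entirely inside one bag — forcing width ≥ 3. The upper and lower bounds meet at 3, so that is the treewidth.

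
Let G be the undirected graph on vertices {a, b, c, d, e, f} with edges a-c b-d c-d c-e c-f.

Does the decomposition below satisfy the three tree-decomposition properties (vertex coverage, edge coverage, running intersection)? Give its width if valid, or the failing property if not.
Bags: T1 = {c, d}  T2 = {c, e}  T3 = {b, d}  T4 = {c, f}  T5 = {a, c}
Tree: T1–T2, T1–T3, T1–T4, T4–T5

Yes; width 1.

Checking the three conditions: (i) the bags cover all of {a, b, c, d, e, f}; (ii) for each edge, some bag contains both endpoints; (iii) the bags containing any fixed vertex form a subtree. All hold, so the decomposition is valid with width 2 − 1 = 1.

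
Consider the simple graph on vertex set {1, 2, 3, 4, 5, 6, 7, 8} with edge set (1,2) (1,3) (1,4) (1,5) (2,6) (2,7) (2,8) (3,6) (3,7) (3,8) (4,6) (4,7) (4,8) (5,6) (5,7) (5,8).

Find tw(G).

A width-4 tree decomposition is:
Bags: B1 = {1, 3, 6, 7, 8}  B2 = {1, 5, 6, 7, 8}  B3 = {1, 4, 6, 7, 8}  B4 = {1, 2, 6, 7, 8}
Tree: B1–B2, B2–B3, B3–B4
Each bag holds 5 vertices, so the decomposition has width 4, which upper-bounds the treewidth. For the lower bound: the 5 vertex sets {3,7}, {5,8}, {1,4}, {6}, {2} are disjoint, each induces a connected subgraph, and every pair is joined by at least one edge of G. Contracting each set to a single vertex therefore yields K_{5} as a minor, and since treewidth is minor-monotone, tw(G) ≥ tw(K_{5}) = 4. Hence tw(G) = 4 exactly.

4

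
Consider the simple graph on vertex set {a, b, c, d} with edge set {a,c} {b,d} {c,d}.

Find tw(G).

A width-1 tree decomposition is:
Bags: B1 = {a, c}  B2 = {c, d}  B3 = {b, d}
Tree: B1–B2, B2–B3
The largest bag has 2 vertices, giving width 1; this decomposition certifies tw(G) ≤ 1. Any graph with an edge has treewidth ≥ 1, and G has the edge a–c. Combining the bounds, tw(G) = 1.

1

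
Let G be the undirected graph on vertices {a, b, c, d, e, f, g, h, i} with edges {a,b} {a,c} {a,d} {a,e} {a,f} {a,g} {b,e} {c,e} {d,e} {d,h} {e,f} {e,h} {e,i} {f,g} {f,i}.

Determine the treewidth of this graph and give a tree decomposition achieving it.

Treewidth 2.
Bags: B1 = {a, d, e}  B2 = {a, e, f}  B3 = {e, f, i}  B4 = {d, e, h}  B5 = {a, b, e}  B6 = {a, f, g}  B7 = {a, c, e}
Tree: B1–B2, B2–B3, B1–B4, B2–B5, B2–B6, B5–B7

Each bag holds 3 vertices, so the decomposition has width 2, which upper-bounds the treewidth. On the other hand G contains the 3-clique {a, f, g}. A clique must lie in a single bag of any decomposition, so no decomposition can have width below 2. Therefore the treewidth is 2.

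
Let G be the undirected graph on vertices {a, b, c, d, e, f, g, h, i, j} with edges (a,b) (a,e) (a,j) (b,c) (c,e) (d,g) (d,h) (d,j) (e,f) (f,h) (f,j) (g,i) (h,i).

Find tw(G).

A width-2 tree decomposition is:
Bags: B1 = {g, h, i}  B2 = {d, g, h}  B3 = {d, f, h}  B4 = {d, f, j}  B5 = {e, f, j}  B6 = {a, e, j}  B7 = {a, c, e}  B8 = {a, b, c}
Tree: B1–B2, B2–B3, B3–B4, B4–B5, B5–B6, B6–B7, B7–B8
Every bag has size at most 3, so the width is 3 − 1 = 2 and tw(G) ≤ 2. The edges i–g–d–h–i form a cycle, so G is not a tree and its treewidth is at least 2. Therefore the treewidth is 2.

2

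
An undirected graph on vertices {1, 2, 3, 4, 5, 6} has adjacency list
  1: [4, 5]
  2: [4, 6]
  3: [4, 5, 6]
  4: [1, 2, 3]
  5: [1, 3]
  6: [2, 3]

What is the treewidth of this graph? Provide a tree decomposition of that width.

Every bag has size at most 3, so the width is 3 − 1 = 2 and tw(G) ≤ 2. For the lower bound, G contains the cycle 1–5–3–4–1, so G is not a forest; only forests have treewidth ≤ 1, hence tw(G) ≥ 2. The upper and lower bounds meet at 2, so that is the treewidth.

Treewidth 2.
One optimal decomposition is:
Bags: B1 = {1, 4, 5}  B2 = {3, 4, 5}  B3 = {2, 3, 4}  B4 = {2, 3, 6}
Tree: B1–B2, B2–B3, B3–B4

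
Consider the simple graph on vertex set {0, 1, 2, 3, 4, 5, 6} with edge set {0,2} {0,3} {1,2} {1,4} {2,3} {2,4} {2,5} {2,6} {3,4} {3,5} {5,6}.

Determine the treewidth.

2

A width-2 tree decomposition is:
Bags: B1 = {2, 3, 4}  B2 = {2, 3, 5}  B3 = {1, 2, 4}  B4 = {0, 2, 3}  B5 = {2, 5, 6}
Tree: B1–B2, B1–B3, B1–B4, B2–B5
Each bag holds 3 vertices, so the decomposition has width 2, which upper-bounds the treewidth. For the lower bound, the 3 vertices {1, 2, 4} are pairwise adjacent, and any tree decomposition puts a clique entirely inside one bag — forcing width ≥ 2. Therefore the treewidth is 2.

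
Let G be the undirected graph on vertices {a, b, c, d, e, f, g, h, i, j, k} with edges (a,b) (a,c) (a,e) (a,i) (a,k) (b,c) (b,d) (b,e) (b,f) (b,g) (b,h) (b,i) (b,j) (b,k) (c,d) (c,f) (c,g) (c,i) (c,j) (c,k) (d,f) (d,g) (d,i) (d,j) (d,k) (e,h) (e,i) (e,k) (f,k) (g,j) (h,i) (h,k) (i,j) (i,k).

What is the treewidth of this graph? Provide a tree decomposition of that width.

The largest bag has 5 vertices, giving width 4; this decomposition certifies tw(G) ≤ 4. On the other hand G contains the 5-clique {b, c, d, g, j}. A clique must lie in a single bag of any decomposition, so no decomposition can have width below 4. Therefore the treewidth is 4.

Treewidth 4.
Bags: B1 = {b, c, d, i, k}  B2 = {b, c, d, i, j}  B3 = {b, c, d, g, j}  B4 = {a, b, c, i, k}  B5 = {b, c, d, f, k}  B6 = {a, b, e, i, k}  B7 = {b, e, h, i, k}
Tree: B1–B2, B2–B3, B1–B4, B1–B5, B4–B6, B6–B7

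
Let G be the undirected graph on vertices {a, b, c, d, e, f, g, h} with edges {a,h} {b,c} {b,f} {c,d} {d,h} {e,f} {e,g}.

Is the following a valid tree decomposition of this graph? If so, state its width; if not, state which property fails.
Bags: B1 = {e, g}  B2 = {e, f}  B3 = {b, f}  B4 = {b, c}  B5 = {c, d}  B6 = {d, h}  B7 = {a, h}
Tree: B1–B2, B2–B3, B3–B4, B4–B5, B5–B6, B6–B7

Checking the three conditions: (i) the bags cover all of {a, b, c, d, e, f, g, h}; (ii) for each edge, some bag contains both endpoints; (iii) the bags containing any fixed vertex form a subtree. All hold, so the decomposition is valid with width 2 − 1 = 1.

Yes; width 1.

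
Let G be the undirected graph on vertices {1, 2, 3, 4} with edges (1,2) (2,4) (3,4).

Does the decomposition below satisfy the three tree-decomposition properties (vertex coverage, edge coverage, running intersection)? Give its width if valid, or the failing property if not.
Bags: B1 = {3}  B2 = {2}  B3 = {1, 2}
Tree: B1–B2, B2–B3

A tree decomposition must satisfy three properties: every vertex lies in some bag; for every edge, both endpoints lie together in some bag; and for every vertex, the bags containing it form a connected subtree. Here vertex 4 appears in no bag, so the decomposition is invalid.

No — vertex 4 appears in no bag.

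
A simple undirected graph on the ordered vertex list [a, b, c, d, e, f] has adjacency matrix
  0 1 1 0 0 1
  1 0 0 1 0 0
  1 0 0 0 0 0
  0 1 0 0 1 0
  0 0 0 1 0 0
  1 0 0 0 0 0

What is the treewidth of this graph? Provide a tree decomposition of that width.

The largest bag has 2 vertices, giving width 1; this decomposition certifies tw(G) ≤ 1. Any graph with an edge has treewidth ≥ 1, and G has the edge a–b. Combining the bounds, tw(G) = 1.

Treewidth 1.
Bags: B1 = {a, b}  B2 = {b, d}  B3 = {a, c}  B4 = {d, e}  B5 = {a, f}
Tree: B1–B2, B1–B3, B2–B4, B3–B5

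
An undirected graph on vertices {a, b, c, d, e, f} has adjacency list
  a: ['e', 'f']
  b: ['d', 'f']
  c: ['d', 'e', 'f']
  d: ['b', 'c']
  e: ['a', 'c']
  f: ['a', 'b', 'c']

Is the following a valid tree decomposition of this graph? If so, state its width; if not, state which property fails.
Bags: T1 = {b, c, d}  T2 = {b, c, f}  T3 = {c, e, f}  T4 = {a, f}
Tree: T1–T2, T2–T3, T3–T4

A tree decomposition must satisfy three properties: every vertex lies in some bag; for every edge, both endpoints lie together in some bag; and for every vertex, the bags containing it form a connected subtree. Here edge (e,a) lies in no bag, so the decomposition is invalid.

No — edge (e,a) lies in no bag.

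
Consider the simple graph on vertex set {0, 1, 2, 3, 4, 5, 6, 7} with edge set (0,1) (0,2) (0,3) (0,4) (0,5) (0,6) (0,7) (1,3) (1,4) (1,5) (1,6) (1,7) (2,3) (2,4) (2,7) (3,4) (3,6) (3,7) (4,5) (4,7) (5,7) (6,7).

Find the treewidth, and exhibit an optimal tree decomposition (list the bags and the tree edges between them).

Every bag has size at most 5, so the width is 5 − 1 = 4 and tw(G) ≤ 4. On the other hand G contains the 5-clique {0, 1, 3, 4, 7}. A clique must lie in a single bag of any decomposition, so no decomposition can have width below 4. The upper and lower bounds meet at 4, so that is the treewidth.

Treewidth 4.
Bags: B1 = {0, 1, 3, 4, 7}  B2 = {0, 1, 3, 6, 7}  B3 = {0, 2, 3, 4, 7}  B4 = {0, 1, 4, 5, 7}
Tree: B1–B2, B1–B3, B1–B4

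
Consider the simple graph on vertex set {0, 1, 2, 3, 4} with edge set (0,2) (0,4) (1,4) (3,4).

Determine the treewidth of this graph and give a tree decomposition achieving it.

The largest bag has 2 vertices, giving width 1; this decomposition certifies tw(G) ≤ 1. Any graph with an edge has treewidth ≥ 1, and G has the edge 0–2. The upper and lower bounds meet at 1, so that is the treewidth.

Treewidth 1.
One such decomposition:
Bags: B1 = {0, 2}  B2 = {0, 4}  B3 = {3, 4}  B4 = {1, 4}
Tree: B1–B2, B2–B3, B3–B4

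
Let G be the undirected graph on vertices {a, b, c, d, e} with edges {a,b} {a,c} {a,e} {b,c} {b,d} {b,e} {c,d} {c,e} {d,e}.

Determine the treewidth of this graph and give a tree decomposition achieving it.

Every bag has size at most 4, so the width is 4 − 1 = 3 and tw(G) ≤ 3. Conversely, {b, c, d, e} is a clique of size 4, and the vertices of any clique must share a bag in every tree decomposition; so some bag has ≥ 4 vertices and tw(G) ≥ 3. Hence tw(G) = 3 exactly.

Treewidth 3.
Bags: B1 = {b, c, d, e}  B2 = {a, b, c, e}
Tree: B1–B2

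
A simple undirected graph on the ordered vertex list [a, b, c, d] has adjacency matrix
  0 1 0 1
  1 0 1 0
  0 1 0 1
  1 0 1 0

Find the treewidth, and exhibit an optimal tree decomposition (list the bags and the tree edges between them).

Each bag holds 3 vertices, so the decomposition has width 2, which upper-bounds the treewidth. Since a–b–c–d–a is a cycle in G, G is not acyclic. Forests are exactly the graphs of treewidth ≤ 1, so tw(G) ≥ 2. The upper and lower bounds meet at 2, so that is the treewidth.

Treewidth 2.
One optimal decomposition is:
Bags: B1 = {a, b, c}  B2 = {a, c, d}
Tree: B1–B2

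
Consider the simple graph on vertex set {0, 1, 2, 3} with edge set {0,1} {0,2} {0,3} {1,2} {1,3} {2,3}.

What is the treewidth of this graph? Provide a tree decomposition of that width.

A single bag containing all 4 vertices is trivially a valid decomposition of width 3. For the lower bound, the 4 vertices {0, 1, 2, 3} are pairwise adjacent, and any tree decomposition puts a clique entirely inside one bag — forcing width ≥ 3. Combining the bounds, tw(G) = 3.

Treewidth 3.
One optimal decomposition is:
Bags: B1 = {0, 1, 2, 3}
Tree: (single bag)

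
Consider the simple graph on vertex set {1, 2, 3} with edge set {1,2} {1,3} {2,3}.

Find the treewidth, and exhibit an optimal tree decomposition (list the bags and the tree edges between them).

Treewidth 2.
One optimal decomposition is:
Bags: B1 = {1, 2, 3}
Tree: (single bag)

With just one bag of size 3, the width is 3 − 1 = 2, so tw(G) ≤ 2. On the other hand G contains the 3-clique {1, 2, 3}. A clique must lie in a single bag of any decomposition, so no decomposition can have width below 2. Combining the bounds, tw(G) = 2.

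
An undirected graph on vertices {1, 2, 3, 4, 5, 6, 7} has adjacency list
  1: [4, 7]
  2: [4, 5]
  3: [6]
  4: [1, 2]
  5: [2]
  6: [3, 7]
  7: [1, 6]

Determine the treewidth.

A width-1 tree decomposition is:
Bags: B1 = {3, 6}  B2 = {6, 7}  B3 = {1, 7}  B4 = {1, 4}  B5 = {2, 4}  B6 = {2, 5}
Tree: B1–B2, B2–B3, B3–B4, B4–B5, B5–B6
Every bag has size at most 2, so the width is 2 − 1 = 1 and tw(G) ≤ 1. Any graph with an edge has treewidth ≥ 1, and G has the edge 3–6. Combining the bounds, tw(G) = 1.

1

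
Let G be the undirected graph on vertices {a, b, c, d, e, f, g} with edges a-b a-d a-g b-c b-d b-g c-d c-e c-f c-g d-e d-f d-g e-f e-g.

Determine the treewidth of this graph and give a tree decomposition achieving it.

Every bag has size at most 4, so the width is 4 − 1 = 3 and tw(G) ≤ 3. For the lower bound, the 4 vertices {c, d, e, g} are pairwise adjacent, and any tree decomposition puts a clique entirely inside one bag — forcing width ≥ 3. Hence tw(G) = 3 exactly.

Treewidth 3.
One such decomposition:
Bags: B1 = {c, d, e, g}  B2 = {b, c, d, g}  B3 = {a, b, d, g}  B4 = {c, d, e, f}
Tree: B1–B2, B2–B3, B1–B4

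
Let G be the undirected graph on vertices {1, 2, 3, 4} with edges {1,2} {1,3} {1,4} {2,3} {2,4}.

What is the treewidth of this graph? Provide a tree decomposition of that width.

Treewidth 2.
One optimal decomposition is:
Bags: B1 = {1, 2, 4}  B2 = {1, 2, 3}
Tree: B1–B2

The largest bag has 3 vertices, giving width 2; this decomposition certifies tw(G) ≤ 2. For the lower bound, the 3 vertices {1, 2, 3} are pairwise adjacent, and any tree decomposition puts a clique entirely inside one bag — forcing width ≥ 2. Therefore the treewidth is 2.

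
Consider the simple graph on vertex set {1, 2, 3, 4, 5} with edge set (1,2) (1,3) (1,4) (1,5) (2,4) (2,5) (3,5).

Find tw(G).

A width-2 tree decomposition is:
Bags: B1 = {1, 2, 4}  B2 = {1, 2, 5}  B3 = {1, 3, 5}
Tree: B1–B2, B2–B3
Each bag holds 3 vertices, so the decomposition has width 2, which upper-bounds the treewidth. Conversely, {1, 2, 4} is a clique of size 3, and the vertices of any clique must share a bag in every tree decomposition; so some bag has ≥ 3 vertices and tw(G) ≥ 2. The upper and lower bounds meet at 2, so that is the treewidth.

2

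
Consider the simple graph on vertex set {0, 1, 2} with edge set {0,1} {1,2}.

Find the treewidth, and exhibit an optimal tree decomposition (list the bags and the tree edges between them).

Treewidth 1.
One such decomposition:
Bags: B1 = {1, 2}  B2 = {0, 1}
Tree: B1–B2

Each bag holds 2 vertices, so the decomposition has width 1, which upper-bounds the treewidth. Any graph with an edge has treewidth ≥ 1, and G has the edge 2–1. The upper and lower bounds meet at 1, so that is the treewidth.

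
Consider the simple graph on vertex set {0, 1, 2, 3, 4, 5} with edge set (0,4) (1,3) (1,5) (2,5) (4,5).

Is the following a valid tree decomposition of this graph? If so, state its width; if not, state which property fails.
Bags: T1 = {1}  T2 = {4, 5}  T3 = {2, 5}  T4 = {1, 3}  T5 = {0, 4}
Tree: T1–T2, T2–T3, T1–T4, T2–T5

No — edge (5,1) lies in no bag.

A tree decomposition must satisfy three properties: every vertex lies in some bag; for every edge, both endpoints lie together in some bag; and for every vertex, the bags containing it form a connected subtree. Here edge (5,1) lies in no bag, so the decomposition is invalid.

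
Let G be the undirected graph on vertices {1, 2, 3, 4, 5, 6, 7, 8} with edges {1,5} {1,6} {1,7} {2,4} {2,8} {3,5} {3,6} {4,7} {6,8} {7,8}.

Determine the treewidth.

A width-2 tree decomposition is:
Bags: B1 = {2, 4, 7}  B2 = {2, 7, 8}  B3 = {1, 7, 8}  B4 = {1, 6, 8}  B5 = {1, 5, 6}  B6 = {3, 5, 6}
Tree: B1–B2, B2–B3, B3–B4, B4–B5, B5–B6
The largest bag has 3 vertices, giving width 2; this decomposition certifies tw(G) ≤ 2. For the lower bound, G contains the cycle 4–2–8–7–4, so G is not a forest; only forests have treewidth ≤ 1, hence tw(G) ≥ 2. The upper and lower bounds meet at 2, so that is the treewidth.

2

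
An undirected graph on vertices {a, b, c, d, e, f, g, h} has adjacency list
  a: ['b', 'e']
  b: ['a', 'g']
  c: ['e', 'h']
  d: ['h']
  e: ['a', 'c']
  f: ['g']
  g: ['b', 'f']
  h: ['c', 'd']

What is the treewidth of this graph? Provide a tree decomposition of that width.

Treewidth 1.
One optimal decomposition is:
Bags: B1 = {f, g}  B2 = {b, g}  B3 = {a, b}  B4 = {a, e}  B5 = {c, e}  B6 = {c, h}  B7 = {d, h}
Tree: B1–B2, B2–B3, B3–B4, B4–B5, B5–B6, B6–B7

Every bag has size at most 2, so the width is 2 − 1 = 1 and tw(G) ≤ 1. Any graph with an edge has treewidth ≥ 1, and G has the edge f–g. Combining the bounds, tw(G) = 1.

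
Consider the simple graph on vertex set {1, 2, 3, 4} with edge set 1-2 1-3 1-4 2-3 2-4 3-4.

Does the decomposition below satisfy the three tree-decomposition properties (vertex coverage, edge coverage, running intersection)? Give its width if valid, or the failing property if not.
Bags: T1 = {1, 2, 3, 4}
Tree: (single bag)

Every vertex of G appears in some bag (union = {1, 2, 3, 4}); every edge is covered by a bag; and for each vertex v the set of bags containing v is connected in the bag tree. The decomposition is therefore valid. The largest bag has 4 vertices, so the width is 3.

Yes; width 3.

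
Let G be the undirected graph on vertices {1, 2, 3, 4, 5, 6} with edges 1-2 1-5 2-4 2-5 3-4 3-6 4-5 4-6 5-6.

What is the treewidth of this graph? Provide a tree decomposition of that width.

Every bag has size at most 3, so the width is 3 − 1 = 2 and tw(G) ≤ 2. For the lower bound, the 3 vertices {1, 2, 5} are pairwise adjacent, and any tree decomposition puts a clique entirely inside one bag — forcing width ≥ 2. The upper and lower bounds meet at 2, so that is the treewidth.

Treewidth 2.
One such decomposition:
Bags: B1 = {2, 4, 5}  B2 = {4, 5, 6}  B3 = {3, 4, 6}  B4 = {1, 2, 5}
Tree: B1–B2, B2–B3, B1–B4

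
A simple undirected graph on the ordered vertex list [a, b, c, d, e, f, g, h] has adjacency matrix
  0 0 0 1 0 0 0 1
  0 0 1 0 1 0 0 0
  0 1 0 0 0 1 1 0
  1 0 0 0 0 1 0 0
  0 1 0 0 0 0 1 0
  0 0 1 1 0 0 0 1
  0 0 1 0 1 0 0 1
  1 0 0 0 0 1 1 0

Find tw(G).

A width-2 tree decomposition is:
Bags: B1 = {a, d, f}  B2 = {a, f, h}  B3 = {c, f, h}  B4 = {c, g, h}  B5 = {b, c, g}  B6 = {b, e, g}
Tree: B1–B2, B2–B3, B3–B4, B4–B5, B5–B6
Every bag has size at most 3, so the width is 3 − 1 = 2 and tw(G) ≤ 2. The edges d–a–h–f–d form a cycle, so G is not a tree and its treewidth is at least 2. The upper and lower bounds meet at 2, so that is the treewidth.

2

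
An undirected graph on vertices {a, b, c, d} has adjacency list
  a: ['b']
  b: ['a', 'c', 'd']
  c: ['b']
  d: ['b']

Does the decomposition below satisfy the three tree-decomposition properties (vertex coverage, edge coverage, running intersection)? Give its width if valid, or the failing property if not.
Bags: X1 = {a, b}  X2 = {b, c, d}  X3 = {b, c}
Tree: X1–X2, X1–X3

No — bags containing vertex c are not connected in the tree.

A tree decomposition must satisfy three properties: every vertex lies in some bag; for every edge, both endpoints lie together in some bag; and for every vertex, the bags containing it form a connected subtree. Here bags containing vertex c are not connected in the tree, so the decomposition is invalid.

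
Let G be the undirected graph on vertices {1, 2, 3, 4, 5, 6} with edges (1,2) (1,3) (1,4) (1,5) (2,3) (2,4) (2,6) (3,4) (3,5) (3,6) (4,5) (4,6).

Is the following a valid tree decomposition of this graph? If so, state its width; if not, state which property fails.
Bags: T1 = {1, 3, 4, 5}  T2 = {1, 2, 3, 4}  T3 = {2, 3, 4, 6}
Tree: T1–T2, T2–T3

Yes; width 3.

Every vertex of G appears in some bag (union = {1, 2, 3, 4, 5, 6}); every edge is covered by a bag; and for each vertex v the set of bags containing v is connected in the bag tree. The decomposition is therefore valid. The largest bag has 4 vertices, so the width is 3.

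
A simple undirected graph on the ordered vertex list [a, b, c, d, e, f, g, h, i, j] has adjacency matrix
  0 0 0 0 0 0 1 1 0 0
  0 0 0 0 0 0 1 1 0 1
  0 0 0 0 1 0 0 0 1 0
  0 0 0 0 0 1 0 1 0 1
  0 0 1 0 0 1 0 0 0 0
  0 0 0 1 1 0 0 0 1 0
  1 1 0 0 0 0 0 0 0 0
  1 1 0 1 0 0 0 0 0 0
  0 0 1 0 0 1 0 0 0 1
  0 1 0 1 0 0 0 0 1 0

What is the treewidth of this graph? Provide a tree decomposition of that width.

Every bag has size at most 3, so the width is 3 − 1 = 2 and tw(G) ≤ 2. For the lower bound, G contains the cycle a–g–b–h–a, so G is not a forest; only forests have treewidth ≤ 1, hence tw(G) ≥ 2. Hence tw(G) = 2 exactly.

Treewidth 2.
One such decomposition:
Bags: B1 = {a, g, h}  B2 = {b, g, h}  B3 = {b, d, h}  B4 = {b, d, j}  B5 = {d, f, j}  B6 = {f, i, j}  B7 = {e, f, i}  B8 = {c, e, i}
Tree: B1–B2, B2–B3, B3–B4, B4–B5, B5–B6, B6–B7, B7–B8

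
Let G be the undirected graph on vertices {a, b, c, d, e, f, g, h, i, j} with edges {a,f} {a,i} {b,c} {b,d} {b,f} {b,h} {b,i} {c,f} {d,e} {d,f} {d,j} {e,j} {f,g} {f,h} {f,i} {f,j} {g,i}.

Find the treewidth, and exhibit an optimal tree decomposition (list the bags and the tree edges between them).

The largest bag has 3 vertices, giving width 2; this decomposition certifies tw(G) ≤ 2. For the lower bound, the 3 vertices {d, e, j} are pairwise adjacent, and any tree decomposition puts a clique entirely inside one bag — forcing width ≥ 2. Therefore the treewidth is 2.

Treewidth 2.
One optimal decomposition is:
Bags: B1 = {b, d, f}  B2 = {d, f, j}  B3 = {b, c, f}  B4 = {b, f, i}  B5 = {d, e, j}  B6 = {b, f, h}  B7 = {a, f, i}  B8 = {f, g, i}
Tree: B1–B2, B1–B3, B1–B4, B2–B5, B3–B6, B4–B7, B7–B8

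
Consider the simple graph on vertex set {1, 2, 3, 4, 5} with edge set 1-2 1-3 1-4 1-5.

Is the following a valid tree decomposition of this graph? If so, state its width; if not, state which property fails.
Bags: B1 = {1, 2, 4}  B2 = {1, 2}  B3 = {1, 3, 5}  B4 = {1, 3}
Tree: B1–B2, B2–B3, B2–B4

A tree decomposition must satisfy three properties: every vertex lies in some bag; for every edge, both endpoints lie together in some bag; and for every vertex, the bags containing it form a connected subtree. Here bags containing vertex 3 are not connected in the tree, so the decomposition is invalid.

No — bags containing vertex 3 are not connected in the tree.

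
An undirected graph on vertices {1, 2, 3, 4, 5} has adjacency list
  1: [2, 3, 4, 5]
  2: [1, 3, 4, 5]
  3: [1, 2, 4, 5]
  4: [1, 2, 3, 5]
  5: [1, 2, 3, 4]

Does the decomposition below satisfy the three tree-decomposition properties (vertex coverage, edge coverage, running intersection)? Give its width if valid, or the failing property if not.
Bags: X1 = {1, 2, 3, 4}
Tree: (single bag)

A tree decomposition must satisfy three properties: every vertex lies in some bag; for every edge, both endpoints lie together in some bag; and for every vertex, the bags containing it form a connected subtree. Here vertex 5 appears in no bag, so the decomposition is invalid.

No — vertex 5 appears in no bag.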